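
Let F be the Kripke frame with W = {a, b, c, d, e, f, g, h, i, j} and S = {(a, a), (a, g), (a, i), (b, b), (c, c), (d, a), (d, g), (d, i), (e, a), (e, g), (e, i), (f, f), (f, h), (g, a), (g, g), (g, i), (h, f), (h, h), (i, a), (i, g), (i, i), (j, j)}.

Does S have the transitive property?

Yes

Transitive: yes — every two-step S-path is closed by a direct edge.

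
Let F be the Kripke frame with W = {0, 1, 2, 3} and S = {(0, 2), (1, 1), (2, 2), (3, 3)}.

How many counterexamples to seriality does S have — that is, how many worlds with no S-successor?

0

S is serial; there are no such worlds.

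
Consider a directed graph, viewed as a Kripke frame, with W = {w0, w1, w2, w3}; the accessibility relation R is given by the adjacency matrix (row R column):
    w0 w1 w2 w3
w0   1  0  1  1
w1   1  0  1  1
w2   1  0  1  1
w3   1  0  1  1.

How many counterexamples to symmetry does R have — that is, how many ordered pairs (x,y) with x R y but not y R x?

3

Enumerating: (w1,w0), (w1,w2), (w1,w3).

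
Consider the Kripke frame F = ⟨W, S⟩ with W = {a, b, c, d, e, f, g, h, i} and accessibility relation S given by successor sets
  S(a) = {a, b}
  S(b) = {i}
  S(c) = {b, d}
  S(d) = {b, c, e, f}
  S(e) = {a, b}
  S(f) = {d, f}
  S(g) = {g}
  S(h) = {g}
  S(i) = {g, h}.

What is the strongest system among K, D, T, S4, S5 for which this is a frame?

D

Serial (axiom D): yes — every world has a successor (e.g. a S a).
Reflexive (axiom T): no — b is not related to itself.
Transitive (axiom 4): no — a S b and b S i, but not a S i.
Euclidean (axiom 5): no — c S b and c S d, but not b S d.
So F validates K, D; T would additionally require S to be reflexive. The strongest is D.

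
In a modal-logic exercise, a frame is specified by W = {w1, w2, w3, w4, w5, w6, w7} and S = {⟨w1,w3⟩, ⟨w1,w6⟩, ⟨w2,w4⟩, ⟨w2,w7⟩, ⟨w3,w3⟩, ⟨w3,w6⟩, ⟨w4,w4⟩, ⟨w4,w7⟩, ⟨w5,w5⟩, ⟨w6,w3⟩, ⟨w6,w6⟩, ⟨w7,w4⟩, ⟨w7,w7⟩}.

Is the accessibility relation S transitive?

Transitive: yes — every two-step S-path is closed by a direct edge.

Yes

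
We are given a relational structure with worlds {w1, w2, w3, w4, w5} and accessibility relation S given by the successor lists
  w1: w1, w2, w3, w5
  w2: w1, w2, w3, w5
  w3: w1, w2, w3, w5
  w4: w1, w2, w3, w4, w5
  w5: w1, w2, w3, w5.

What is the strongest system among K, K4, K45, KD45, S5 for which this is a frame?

K4

Transitive (axiom 4): yes — every two-step S-path is closed by a direct edge.
Euclidean (axiom 5): no — w4 S w1 and w4 S w4, but not w1 S w4.
Serial (axiom D): yes — every world has a successor (e.g. w1 S w1).
Reflexive (axiom T): yes — every world is S-related to itself.
So F validates K, K4; K45 would additionally require S to be Euclidean. The strongest is K4.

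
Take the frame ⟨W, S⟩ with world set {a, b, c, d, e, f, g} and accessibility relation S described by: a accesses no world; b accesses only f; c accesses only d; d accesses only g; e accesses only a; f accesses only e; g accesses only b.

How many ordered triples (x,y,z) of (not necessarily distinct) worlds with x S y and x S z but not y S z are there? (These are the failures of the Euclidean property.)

6

Enumerating: (b,f,f), (c,d,d), (d,g,g), (e,a,a), (f,e,e), (g,b,b).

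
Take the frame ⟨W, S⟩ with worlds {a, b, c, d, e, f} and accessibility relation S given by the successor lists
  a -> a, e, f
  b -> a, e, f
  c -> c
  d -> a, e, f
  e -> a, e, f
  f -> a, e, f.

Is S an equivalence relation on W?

No

Reflexive: no — b is not related to itself.
Symmetric: no — b S a but not a S b.
Transitive: yes — every two-step S-path is closed by a direct edge.
So S is not an equivalence relation.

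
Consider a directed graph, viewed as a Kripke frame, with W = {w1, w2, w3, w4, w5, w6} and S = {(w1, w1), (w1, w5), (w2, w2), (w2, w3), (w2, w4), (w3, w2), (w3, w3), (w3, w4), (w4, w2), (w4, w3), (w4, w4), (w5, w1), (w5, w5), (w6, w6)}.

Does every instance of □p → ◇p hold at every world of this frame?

By correspondence theory, D is valid on a frame iff S is serial.
Serial: yes — every world has a successor (e.g. w1 S w1).

Yes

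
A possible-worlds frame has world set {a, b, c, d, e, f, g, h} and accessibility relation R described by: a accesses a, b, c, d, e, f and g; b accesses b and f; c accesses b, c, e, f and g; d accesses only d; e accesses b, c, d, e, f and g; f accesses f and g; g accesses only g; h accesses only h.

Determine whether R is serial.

Serial: yes — every world has a successor (e.g. a R a).

Yes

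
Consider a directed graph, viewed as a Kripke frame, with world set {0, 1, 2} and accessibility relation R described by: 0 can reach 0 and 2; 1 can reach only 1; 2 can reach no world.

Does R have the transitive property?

Transitive: yes — every two-step R-path is closed by a direct edge.

Yes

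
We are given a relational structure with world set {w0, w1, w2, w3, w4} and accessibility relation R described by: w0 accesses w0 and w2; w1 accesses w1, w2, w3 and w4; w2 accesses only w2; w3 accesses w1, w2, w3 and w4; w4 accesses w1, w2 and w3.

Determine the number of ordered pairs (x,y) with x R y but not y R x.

Enumerating: (w0,w2), (w1,w2), (w3,w2), (w4,w2).

4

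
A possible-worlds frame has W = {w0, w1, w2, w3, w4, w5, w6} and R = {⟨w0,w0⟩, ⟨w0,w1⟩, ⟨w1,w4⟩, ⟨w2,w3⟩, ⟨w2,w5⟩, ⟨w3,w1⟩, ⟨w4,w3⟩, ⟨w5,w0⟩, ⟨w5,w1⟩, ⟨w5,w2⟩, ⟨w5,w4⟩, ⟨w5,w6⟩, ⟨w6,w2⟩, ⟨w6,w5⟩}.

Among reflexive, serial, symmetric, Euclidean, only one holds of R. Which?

Reflexive: no — w1 is not related to itself.
Serial: yes — every world has a successor (e.g. w0 R w0).
Symmetric: no — w0 R w1 but not w1 R w0.
Euclidean: no — w2 R w3 and w2 R w5, but not w3 R w5.
Only serial holds.

serial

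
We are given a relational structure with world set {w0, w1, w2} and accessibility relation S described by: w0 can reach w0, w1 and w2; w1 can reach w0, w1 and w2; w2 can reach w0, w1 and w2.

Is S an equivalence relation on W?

Yes

Reflexive: yes — every world is S-related to itself.
Symmetric: yes — every pair in S has its reverse in S.
Transitive: yes — every two-step S-path is closed by a direct edge.
So S is an equivalence relation.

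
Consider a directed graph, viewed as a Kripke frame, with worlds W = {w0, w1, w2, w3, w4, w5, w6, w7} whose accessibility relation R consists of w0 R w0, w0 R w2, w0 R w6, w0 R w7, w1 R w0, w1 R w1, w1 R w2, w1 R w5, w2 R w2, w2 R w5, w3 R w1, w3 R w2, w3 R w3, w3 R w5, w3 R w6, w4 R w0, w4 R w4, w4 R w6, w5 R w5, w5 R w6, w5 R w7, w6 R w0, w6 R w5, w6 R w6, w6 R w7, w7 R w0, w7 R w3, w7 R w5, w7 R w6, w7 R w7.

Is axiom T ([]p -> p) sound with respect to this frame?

Yes

The schema T characterises exactly the reflexive frames.
Reflexive: yes — every world is R-related to itself.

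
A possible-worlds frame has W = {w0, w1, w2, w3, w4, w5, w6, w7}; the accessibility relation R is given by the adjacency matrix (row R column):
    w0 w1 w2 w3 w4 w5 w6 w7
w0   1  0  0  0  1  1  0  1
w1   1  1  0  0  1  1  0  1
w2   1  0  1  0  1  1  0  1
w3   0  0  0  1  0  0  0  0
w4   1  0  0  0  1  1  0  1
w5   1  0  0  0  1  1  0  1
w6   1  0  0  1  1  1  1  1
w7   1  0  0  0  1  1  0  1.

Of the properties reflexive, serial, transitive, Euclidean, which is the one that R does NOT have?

Euclidean

Reflexive: yes — every world is R-related to itself.
Serial: yes — every world has a successor (e.g. w0 R w0).
Transitive: yes — every two-step R-path is closed by a direct edge.
Euclidean: no — w6 R w0 and w6 R w3, but not w0 R w3.
Only Euclidean fails.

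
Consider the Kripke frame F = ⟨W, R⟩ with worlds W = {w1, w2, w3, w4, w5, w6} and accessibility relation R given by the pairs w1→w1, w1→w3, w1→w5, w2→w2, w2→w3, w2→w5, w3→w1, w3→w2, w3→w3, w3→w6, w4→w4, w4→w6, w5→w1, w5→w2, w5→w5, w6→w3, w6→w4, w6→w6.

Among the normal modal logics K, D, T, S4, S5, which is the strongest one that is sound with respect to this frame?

T

Serial (axiom D): yes — every world has a successor (e.g. w1 R w1).
Reflexive (axiom T): yes — every world is R-related to itself.
Transitive (axiom 4): no — w1 R w3 and w3 R w2, but not w1 R w2.
Euclidean (axiom 5): no — w1 R w3 and w1 R w5, but not w3 R w5.
So F validates K, D, T; S4 would additionally require R to be transitive. The strongest is T.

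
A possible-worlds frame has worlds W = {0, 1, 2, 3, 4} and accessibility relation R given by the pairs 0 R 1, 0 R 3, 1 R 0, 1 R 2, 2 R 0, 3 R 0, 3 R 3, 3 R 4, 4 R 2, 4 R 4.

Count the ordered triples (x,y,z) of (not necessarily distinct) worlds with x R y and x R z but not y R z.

Enumerating: (0,1,1), (0,1,3), (0,3,1), (1,0,0), (1,0,2), (1,2,2), (2,0,0), (3,0,0), (3,0,4), (3,4,0), (3,4,3), (4,2,2), (4,2,4).

13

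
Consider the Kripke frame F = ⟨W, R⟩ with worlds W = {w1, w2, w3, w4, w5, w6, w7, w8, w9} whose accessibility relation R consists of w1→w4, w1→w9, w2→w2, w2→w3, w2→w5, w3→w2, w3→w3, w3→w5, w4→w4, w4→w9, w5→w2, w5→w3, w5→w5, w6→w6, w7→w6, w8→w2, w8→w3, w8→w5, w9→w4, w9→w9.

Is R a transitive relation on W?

Yes

Transitive: yes — every two-step R-path is closed by a direct edge.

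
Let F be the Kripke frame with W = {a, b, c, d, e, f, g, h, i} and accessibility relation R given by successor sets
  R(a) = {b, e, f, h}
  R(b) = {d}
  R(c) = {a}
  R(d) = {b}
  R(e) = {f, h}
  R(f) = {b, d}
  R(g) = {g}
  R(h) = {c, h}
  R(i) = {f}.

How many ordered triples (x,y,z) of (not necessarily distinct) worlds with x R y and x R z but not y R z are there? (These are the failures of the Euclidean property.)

23

Enumerating: (a,b,b), (a,b,e), (a,b,f), (a,b,h), (a,e,b), (a,e,e), (a,f,e), (a,f,f), (a,f,h), (a,h,b), (a,h,e), (a,h,f), … and 11 more.
Total: 23.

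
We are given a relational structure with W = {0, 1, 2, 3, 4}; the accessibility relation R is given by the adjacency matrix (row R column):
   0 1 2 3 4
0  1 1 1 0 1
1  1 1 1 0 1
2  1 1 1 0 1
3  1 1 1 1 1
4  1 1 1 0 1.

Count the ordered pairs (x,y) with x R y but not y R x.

Enumerating: (3,0), (3,1), (3,2), (3,4).

4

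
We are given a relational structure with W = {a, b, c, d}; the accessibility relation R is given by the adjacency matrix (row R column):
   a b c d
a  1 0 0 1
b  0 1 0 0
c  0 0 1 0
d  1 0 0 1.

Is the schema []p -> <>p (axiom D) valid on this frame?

Yes

The schema D characterises exactly the serial frames.
Serial: yes — every world has a successor (e.g. a R a).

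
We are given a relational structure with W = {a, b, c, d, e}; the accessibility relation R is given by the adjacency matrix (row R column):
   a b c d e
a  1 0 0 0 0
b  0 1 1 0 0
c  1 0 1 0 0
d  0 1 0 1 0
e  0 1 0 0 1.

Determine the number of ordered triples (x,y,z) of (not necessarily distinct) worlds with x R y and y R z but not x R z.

3

Enumerating: (b,c,a), (d,b,c), (e,b,c).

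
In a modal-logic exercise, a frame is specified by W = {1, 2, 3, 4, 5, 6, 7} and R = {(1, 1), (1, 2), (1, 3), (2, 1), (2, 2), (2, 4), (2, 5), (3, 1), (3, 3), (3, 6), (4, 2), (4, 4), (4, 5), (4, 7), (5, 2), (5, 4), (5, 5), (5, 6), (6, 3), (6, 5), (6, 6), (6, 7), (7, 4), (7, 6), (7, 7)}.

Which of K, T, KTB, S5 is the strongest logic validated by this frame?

Reflexive (axiom T): yes — every world is R-related to itself.
Symmetric (axiom B): yes — every pair in R has its reverse in R.
Euclidean (axiom 5): no — 1 R 2 and 1 R 3, but not 2 R 3.
So F validates K, T, KTB; S5 would additionally require R to be Euclidean. The strongest is KTB.

KTB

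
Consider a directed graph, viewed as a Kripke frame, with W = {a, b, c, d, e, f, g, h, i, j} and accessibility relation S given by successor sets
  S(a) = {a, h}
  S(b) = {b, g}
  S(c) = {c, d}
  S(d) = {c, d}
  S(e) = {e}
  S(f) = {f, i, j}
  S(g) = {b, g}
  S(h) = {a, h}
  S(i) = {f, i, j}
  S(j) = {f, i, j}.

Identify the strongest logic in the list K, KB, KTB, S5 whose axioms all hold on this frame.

S5

Symmetric (axiom B): yes — every pair in S has its reverse in S.
Reflexive (axiom T): yes — every world is S-related to itself.
Euclidean (axiom 5): yes — any two successors of a common world are S-related.
So F validates K, KB, KTB, S5. The strongest is S5.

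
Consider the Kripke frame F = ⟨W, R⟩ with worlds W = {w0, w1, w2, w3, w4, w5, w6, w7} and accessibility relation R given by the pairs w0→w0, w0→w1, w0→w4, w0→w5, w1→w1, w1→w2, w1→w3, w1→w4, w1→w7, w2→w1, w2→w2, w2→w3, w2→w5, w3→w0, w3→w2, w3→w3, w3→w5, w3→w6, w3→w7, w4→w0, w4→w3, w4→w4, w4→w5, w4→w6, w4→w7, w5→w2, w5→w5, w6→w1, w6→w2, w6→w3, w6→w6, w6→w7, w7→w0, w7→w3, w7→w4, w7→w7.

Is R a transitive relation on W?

No

Transitive: no — w0 R w1 and w1 R w2, but not w0 R w2.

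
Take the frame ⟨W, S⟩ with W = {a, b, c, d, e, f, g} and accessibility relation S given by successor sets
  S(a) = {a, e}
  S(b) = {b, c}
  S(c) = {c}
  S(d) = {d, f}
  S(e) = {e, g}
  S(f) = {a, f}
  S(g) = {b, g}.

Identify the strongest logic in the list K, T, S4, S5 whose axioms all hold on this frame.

T

Reflexive (axiom T): yes — every world is S-related to itself.
Transitive (axiom 4): no — a S e and e S g, but not a S g.
Euclidean (axiom 5): no — a S e and a S a, but not e S a.
So F validates K, T; S4 would additionally require S to be transitive. The strongest is T.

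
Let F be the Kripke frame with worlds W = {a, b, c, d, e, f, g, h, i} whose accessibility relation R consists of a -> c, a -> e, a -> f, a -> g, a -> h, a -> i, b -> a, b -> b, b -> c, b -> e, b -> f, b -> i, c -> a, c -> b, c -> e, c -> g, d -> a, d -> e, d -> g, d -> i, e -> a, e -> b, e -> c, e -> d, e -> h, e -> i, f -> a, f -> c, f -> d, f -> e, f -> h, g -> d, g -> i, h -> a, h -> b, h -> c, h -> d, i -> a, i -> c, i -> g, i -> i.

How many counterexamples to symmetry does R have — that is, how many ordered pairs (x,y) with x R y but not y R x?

Enumerating: (a,g), (b,a), (b,f), (b,i), (c,g), (d,a), (d,i), (e,h), (e,i), (f,c), (f,d), (f,e), (f,h), (h,b), (h,c), (h,d), (i,c).

17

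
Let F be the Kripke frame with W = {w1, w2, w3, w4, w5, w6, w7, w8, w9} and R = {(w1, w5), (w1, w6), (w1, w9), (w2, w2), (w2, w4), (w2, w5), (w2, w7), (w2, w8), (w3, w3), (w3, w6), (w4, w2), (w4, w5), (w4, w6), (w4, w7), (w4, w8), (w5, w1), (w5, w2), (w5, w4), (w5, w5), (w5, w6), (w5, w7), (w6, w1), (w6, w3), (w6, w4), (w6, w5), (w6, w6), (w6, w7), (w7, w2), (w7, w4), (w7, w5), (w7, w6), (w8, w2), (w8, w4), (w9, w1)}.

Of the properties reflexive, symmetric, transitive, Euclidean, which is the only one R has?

Reflexive: no — w1 is not related to itself.
Symmetric: yes — every pair in R has its reverse in R.
Transitive: no — w1 R w5 and w5 R w2, but not w1 R w2.
Euclidean: no — w1 R w5 and w1 R w9, but not w5 R w9.
Only symmetric holds.

symmetric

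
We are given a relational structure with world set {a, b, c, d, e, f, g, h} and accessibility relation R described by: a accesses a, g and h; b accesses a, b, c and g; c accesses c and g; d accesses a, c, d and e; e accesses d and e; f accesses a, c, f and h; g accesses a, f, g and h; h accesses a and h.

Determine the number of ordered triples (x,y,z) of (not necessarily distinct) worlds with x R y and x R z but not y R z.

27

Enumerating: (a,h,g), (b,a,b), (b,a,c), (b,c,a), (b,c,b), (b,g,b), (b,g,c), (c,g,c), (d,a,c), (d,a,d), (d,a,e), (d,c,a), … and 15 more.
Total: 27.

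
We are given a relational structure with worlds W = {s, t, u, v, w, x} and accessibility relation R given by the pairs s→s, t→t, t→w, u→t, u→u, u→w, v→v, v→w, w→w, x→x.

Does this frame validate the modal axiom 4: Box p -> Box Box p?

By correspondence theory, 4 is valid on a frame iff R is transitive.
Transitive: yes — every two-step R-path is closed by a direct edge.

Yes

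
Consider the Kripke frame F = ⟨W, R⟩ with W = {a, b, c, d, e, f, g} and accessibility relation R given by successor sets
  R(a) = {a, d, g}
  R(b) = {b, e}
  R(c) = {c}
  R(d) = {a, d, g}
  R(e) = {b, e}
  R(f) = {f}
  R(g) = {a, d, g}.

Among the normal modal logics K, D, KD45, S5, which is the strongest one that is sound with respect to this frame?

Serial (axiom D): yes — every world has a successor (e.g. a R a).
Euclidean (axiom 5): yes — any two successors of a common world are R-related.
Transitive (axiom 4): yes — every two-step R-path is closed by a direct edge.
Reflexive (axiom T): yes — every world is R-related to itself.
So F validates K, D, KD45, S5. The strongest is S5.

S5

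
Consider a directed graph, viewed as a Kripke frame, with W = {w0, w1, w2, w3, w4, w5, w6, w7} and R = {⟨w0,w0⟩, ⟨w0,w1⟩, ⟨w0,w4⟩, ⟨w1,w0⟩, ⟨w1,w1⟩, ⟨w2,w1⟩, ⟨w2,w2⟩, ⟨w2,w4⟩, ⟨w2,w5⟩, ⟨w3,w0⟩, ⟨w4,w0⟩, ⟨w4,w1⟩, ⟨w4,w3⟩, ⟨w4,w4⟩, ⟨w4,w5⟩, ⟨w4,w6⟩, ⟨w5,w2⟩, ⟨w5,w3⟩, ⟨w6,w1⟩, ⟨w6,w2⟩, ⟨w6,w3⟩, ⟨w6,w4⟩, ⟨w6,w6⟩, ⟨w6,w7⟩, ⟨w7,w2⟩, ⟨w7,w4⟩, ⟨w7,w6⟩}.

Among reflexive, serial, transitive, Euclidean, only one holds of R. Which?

serial

Reflexive: no — w3 is not related to itself.
Serial: yes — every world has a successor (e.g. w0 R w0).
Transitive: no — w0 R w4 and w4 R w3, but not w0 R w3.
Euclidean: no — w0 R w1 and w0 R w4, but not w1 R w4.
Only serial holds.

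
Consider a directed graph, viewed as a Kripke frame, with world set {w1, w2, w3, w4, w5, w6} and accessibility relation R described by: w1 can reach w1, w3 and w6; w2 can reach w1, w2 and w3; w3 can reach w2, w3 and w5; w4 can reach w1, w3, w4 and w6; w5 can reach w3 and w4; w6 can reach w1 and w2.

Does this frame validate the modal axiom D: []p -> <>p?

Yes

By correspondence theory, D is valid on a frame iff R is serial.
Serial: yes — every world has a successor (e.g. w1 R w1).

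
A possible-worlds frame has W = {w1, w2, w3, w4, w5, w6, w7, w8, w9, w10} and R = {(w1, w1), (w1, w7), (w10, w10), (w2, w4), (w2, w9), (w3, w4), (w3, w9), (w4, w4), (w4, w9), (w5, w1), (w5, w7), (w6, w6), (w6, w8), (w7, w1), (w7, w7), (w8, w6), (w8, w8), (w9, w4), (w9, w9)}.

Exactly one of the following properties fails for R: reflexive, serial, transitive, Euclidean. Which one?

Reflexive: no — w2 is not related to itself.
Serial: yes — every world has a successor (e.g. w1 R w1).
Transitive: yes — every two-step R-path is closed by a direct edge.
Euclidean: yes — any two successors of a common world are R-related.
Only reflexive fails.

reflexive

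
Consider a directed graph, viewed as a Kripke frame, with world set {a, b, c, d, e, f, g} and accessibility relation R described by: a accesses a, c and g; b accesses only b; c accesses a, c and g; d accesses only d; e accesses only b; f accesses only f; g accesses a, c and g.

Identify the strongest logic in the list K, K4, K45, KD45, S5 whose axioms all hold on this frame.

KD45

Transitive (axiom 4): yes — every two-step R-path is closed by a direct edge.
Euclidean (axiom 5): yes — any two successors of a common world are R-related.
Serial (axiom D): yes — every world has a successor (e.g. a R a).
Reflexive (axiom T): no — e is not related to itself.
So F validates K, K4, K45, KD45; S5 would additionally require R to be reflexive. The strongest is KD45.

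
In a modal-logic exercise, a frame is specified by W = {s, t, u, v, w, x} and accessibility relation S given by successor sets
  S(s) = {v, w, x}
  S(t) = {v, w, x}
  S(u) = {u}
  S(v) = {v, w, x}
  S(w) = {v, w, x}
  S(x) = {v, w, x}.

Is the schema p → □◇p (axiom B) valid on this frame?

Axiom B corresponds to the accessibility relation being symmetric.
Symmetric: no — s S v but not v S s.

No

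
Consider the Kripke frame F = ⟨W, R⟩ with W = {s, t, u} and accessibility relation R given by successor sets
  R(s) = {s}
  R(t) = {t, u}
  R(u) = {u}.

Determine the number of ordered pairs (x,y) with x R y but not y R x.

Enumerating: (t,u).

1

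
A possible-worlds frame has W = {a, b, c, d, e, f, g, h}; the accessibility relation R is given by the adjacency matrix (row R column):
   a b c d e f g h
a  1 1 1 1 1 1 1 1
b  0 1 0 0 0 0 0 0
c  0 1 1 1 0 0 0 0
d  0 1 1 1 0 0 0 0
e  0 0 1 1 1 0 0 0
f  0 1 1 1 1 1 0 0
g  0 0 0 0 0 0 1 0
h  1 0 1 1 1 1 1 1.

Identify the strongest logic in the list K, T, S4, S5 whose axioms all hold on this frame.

T

Reflexive (axiom T): yes — every world is R-related to itself.
Transitive (axiom 4): no — e R c and c R b, but not e R b.
Euclidean (axiom 5): no — a R b and a R c, but not b R c.
So F validates K, T; S4 would additionally require R to be transitive. The strongest is T.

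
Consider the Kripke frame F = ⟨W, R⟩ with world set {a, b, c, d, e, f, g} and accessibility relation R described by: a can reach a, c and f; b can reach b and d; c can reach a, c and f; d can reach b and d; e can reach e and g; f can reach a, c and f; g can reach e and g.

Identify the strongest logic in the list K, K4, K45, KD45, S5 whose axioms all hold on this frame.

S5

Transitive (axiom 4): yes — every two-step R-path is closed by a direct edge.
Euclidean (axiom 5): yes — any two successors of a common world are R-related.
Serial (axiom D): yes — every world has a successor (e.g. a R a).
Reflexive (axiom T): yes — every world is R-related to itself.
So F validates K, K4, K45, KD45, S5. The strongest is S5.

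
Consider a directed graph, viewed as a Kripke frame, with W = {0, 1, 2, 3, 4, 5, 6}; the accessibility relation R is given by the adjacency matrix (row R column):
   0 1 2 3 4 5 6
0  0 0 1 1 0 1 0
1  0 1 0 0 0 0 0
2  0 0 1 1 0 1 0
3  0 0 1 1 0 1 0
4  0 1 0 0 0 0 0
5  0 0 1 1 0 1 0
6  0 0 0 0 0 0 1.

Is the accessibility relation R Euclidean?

Euclidean: yes — any two successors of a common world are R-related.

Yes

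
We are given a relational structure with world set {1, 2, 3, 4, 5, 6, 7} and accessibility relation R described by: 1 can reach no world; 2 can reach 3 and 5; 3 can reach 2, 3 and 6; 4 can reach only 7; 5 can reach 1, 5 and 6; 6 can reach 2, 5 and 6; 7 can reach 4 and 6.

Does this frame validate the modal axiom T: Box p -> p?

No

Axiom T corresponds to the accessibility relation being reflexive.
Reflexive: no — 1 is not related to itself.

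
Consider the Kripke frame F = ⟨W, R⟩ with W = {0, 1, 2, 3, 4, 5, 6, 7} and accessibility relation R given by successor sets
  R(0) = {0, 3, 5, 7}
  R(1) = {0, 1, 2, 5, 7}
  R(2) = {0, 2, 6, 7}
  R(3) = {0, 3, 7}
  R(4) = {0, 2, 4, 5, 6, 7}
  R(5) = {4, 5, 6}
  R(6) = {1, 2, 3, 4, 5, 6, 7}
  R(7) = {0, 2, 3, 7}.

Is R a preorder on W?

Reflexive: yes — every world is R-related to itself.
Transitive: no — 0 R 5 and 5 R 4, but not 0 R 4.
So R is not a preorder.

No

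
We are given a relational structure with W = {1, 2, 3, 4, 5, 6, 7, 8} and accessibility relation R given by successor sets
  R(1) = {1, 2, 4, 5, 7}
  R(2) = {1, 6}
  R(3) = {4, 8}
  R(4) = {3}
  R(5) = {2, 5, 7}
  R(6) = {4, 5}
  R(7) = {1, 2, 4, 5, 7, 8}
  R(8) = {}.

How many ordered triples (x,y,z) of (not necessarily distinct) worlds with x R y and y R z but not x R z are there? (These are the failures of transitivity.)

22

Enumerating: (1,2,6), (1,4,3), (1,7,8), (2,1,2), (2,1,4), (2,1,5), (2,1,7), (2,6,4), (2,6,5), (3,4,3), (4,3,4), (4,3,8), … and 10 more.
Total: 22.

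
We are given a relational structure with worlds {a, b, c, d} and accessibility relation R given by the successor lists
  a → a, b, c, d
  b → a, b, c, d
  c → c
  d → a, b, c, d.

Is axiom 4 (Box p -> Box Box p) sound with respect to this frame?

The schema 4 characterises exactly the transitive frames.
Transitive: yes — every two-step R-path is closed by a direct edge.

Yes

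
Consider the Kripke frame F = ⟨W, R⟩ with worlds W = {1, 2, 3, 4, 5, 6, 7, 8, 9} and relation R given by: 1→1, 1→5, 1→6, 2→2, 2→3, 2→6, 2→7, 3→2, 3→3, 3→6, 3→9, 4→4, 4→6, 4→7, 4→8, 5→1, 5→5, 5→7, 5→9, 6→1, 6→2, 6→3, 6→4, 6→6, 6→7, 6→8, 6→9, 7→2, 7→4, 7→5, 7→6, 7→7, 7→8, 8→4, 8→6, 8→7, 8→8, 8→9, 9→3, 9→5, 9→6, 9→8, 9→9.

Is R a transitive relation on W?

No

Transitive: no — 1 R 5 and 5 R 7, but not 1 R 7.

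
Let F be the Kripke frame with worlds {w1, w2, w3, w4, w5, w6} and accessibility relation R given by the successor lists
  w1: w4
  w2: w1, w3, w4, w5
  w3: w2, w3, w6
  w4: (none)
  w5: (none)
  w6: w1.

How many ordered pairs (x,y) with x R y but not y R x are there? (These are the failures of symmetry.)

6

Enumerating: (w1,w4), (w2,w1), (w2,w4), (w2,w5), (w3,w6), (w6,w1).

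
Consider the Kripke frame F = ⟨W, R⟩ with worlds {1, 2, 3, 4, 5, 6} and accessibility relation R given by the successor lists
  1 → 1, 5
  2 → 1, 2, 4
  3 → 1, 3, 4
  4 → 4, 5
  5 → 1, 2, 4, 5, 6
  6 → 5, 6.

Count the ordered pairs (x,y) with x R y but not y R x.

Enumerating: (2,1), (2,4), (3,1), (3,4), (5,2).

5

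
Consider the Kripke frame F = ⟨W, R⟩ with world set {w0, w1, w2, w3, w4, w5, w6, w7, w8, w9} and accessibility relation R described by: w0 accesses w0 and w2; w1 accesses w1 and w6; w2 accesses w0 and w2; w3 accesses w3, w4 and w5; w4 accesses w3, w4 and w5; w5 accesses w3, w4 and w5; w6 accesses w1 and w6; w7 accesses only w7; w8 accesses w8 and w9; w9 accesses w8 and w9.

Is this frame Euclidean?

Yes

Euclidean: yes — any two successors of a common world are R-related.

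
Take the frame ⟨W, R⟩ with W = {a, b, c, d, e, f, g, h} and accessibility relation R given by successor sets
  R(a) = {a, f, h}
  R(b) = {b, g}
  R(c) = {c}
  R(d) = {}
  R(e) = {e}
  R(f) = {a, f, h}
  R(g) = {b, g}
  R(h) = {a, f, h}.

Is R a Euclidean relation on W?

Yes

Euclidean: yes — any two successors of a common world are R-related.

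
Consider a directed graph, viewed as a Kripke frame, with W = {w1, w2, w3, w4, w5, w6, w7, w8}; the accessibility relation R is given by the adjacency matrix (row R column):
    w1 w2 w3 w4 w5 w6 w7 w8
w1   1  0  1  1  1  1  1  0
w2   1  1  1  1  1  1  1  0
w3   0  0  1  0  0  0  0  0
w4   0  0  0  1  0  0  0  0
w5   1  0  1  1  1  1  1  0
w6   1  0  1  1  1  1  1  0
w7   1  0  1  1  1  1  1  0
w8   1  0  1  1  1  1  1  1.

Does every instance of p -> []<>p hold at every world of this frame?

No

Axiom B corresponds to the accessibility relation being symmetric.
Symmetric: no — w1 R w3 but not w3 R w1.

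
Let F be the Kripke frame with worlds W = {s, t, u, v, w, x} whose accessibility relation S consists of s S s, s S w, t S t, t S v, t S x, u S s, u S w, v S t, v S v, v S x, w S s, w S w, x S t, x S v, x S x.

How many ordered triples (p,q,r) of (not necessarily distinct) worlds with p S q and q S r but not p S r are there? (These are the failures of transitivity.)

S is transitive; there are no such tuples.

0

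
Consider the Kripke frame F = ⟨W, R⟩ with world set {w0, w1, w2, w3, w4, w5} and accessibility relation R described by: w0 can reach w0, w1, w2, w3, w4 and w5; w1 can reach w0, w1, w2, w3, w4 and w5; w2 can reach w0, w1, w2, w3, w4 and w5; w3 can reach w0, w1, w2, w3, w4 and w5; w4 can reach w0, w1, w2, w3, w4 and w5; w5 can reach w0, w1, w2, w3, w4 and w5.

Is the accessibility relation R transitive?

Transitive: yes — every two-step R-path is closed by a direct edge.

Yes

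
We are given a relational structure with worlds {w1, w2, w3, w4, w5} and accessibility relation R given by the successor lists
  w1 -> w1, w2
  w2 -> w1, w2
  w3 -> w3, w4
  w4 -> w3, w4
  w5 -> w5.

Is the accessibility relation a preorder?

Yes

Reflexive: yes — every world is R-related to itself.
Transitive: yes — every two-step R-path is closed by a direct edge.
So R is a preorder.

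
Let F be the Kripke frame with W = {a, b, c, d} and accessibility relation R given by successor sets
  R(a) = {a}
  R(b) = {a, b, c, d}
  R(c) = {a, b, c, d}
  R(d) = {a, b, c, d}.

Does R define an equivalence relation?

Reflexive: yes — every world is R-related to itself.
Symmetric: no — b R a but not a R b.
Transitive: yes — every two-step R-path is closed by a direct edge.
So R is not an equivalence relation.

No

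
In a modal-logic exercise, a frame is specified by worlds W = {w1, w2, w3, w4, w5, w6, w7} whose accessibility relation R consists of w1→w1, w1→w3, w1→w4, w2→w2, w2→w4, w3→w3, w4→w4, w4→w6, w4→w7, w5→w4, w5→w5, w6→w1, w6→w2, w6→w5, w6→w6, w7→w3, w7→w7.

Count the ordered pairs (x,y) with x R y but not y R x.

Enumerating: (w1,w3), (w1,w4), (w2,w4), (w4,w6), (w4,w7), (w5,w4), (w6,w1), (w6,w2), (w6,w5), (w7,w3).

10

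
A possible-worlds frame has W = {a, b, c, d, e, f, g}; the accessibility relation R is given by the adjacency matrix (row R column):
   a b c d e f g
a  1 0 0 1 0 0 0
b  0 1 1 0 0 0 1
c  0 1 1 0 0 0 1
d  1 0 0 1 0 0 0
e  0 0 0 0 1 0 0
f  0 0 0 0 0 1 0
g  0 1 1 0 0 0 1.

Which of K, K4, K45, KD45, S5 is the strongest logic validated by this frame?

S5

Transitive (axiom 4): yes — every two-step R-path is closed by a direct edge.
Euclidean (axiom 5): yes — any two successors of a common world are R-related.
Serial (axiom D): yes — every world has a successor (e.g. a R a).
Reflexive (axiom T): yes — every world is R-related to itself.
So F validates K, K4, K45, KD45, S5. The strongest is S5.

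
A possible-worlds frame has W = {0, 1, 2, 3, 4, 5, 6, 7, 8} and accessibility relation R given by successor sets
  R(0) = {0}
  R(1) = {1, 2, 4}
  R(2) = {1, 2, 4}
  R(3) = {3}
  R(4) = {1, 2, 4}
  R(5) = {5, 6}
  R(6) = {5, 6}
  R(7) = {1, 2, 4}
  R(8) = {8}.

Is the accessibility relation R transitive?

Transitive: yes — every two-step R-path is closed by a direct edge.

Yes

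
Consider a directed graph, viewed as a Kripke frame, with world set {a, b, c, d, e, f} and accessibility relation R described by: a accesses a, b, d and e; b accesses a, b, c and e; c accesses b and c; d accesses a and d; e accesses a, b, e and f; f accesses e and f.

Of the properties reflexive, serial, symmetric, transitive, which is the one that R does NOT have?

transitive

Reflexive: yes — every world is R-related to itself.
Serial: yes — every world has a successor (e.g. a R a).
Symmetric: yes — every pair in R has its reverse in R.
Transitive: no — a R b and b R c, but not a R c.
Only transitive fails.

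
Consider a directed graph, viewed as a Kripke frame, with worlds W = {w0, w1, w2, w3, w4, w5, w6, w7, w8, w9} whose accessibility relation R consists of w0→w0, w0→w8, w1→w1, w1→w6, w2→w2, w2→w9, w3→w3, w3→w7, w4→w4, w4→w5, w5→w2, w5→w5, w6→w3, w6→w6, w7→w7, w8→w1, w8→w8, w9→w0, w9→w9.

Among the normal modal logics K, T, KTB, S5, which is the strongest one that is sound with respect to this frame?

Reflexive (axiom T): yes — every world is R-related to itself.
Symmetric (axiom B): no — w0 R w8 but not w8 R w0.
Euclidean (axiom 5): no — w0 R w8 and w0 R w0, but not w8 R w0.
So F validates K, T; KTB would additionally require R to be symmetric. The strongest is T.

T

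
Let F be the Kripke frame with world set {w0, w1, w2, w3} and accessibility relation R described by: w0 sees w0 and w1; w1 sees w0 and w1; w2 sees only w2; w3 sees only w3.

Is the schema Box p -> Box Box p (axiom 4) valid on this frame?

Yes

By correspondence theory, 4 is valid on a frame iff R is transitive.
Transitive: yes — every two-step R-path is closed by a direct edge.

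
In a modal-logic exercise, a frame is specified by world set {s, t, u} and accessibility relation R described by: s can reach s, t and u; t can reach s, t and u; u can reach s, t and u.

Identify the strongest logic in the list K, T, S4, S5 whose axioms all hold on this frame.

Reflexive (axiom T): yes — every world is R-related to itself.
Transitive (axiom 4): yes — every two-step R-path is closed by a direct edge.
Euclidean (axiom 5): yes — any two successors of a common world are R-related.
So F validates K, T, S4, S5. The strongest is S5.

S5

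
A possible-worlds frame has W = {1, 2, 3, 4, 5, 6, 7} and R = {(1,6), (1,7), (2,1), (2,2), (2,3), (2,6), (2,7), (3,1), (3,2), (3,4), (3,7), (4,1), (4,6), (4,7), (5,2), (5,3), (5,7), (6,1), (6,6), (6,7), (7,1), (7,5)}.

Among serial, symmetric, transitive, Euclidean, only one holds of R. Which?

Serial: yes — every world has a successor (e.g. 1 R 6).
Symmetric: no — 2 R 1 but not 1 R 2.
Transitive: no — 1 R 7 and 7 R 5, but not 1 R 5.
Euclidean: no — 1 R 7 and 1 R 6, but not 7 R 6.
Only serial holds.

serial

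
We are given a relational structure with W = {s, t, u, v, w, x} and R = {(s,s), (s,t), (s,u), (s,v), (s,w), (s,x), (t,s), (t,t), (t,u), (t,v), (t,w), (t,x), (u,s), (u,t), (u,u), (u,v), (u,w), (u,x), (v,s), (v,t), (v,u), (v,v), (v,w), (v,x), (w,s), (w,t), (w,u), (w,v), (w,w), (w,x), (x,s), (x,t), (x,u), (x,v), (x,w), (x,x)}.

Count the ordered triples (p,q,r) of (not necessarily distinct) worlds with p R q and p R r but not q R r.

R is Euclidean; there are no such tuples.

0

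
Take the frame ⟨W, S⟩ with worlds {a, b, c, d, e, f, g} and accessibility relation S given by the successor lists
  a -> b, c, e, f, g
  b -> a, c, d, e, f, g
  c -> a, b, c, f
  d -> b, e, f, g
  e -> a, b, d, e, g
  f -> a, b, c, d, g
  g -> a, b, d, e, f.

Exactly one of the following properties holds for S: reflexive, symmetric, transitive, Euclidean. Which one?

Reflexive: no — a is not related to itself.
Symmetric: yes — every pair in S has its reverse in S.
Transitive: no — a S b and b S d, but not a S d.
Euclidean: no — a S c and a S e, but not c S e.
Only symmetric holds.

symmetric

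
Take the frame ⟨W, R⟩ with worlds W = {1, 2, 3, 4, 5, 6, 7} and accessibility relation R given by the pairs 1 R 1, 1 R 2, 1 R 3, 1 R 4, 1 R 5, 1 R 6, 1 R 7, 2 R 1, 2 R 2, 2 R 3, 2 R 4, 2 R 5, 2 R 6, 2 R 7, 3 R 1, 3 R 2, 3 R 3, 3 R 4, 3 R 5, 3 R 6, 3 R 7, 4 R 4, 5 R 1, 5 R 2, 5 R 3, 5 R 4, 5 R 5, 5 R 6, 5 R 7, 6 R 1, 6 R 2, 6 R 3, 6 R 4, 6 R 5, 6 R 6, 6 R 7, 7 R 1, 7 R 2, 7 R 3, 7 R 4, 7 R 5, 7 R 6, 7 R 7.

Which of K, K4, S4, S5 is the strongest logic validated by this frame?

S4

Transitive (axiom 4): yes — every two-step R-path is closed by a direct edge.
Reflexive (axiom T): yes — every world is R-related to itself.
Euclidean (axiom 5): no — 1 R 4 and 1 R 2, but not 4 R 2.
So F validates K, K4, S4; S5 would additionally require R to be Euclidean. The strongest is S4.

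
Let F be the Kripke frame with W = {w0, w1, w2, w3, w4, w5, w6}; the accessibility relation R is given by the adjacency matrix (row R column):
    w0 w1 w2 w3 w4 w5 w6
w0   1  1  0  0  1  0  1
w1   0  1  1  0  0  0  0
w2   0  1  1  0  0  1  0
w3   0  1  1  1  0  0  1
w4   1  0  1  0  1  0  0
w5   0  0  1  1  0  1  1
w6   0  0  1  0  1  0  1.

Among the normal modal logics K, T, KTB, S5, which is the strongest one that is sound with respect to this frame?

T

Reflexive (axiom T): yes — every world is R-related to itself.
Symmetric (axiom B): no — w0 R w1 but not w1 R w0.
Euclidean (axiom 5): no — w0 R w1 and w0 R w4, but not w1 R w4.
So F validates K, T; KTB would additionally require R to be symmetric. The strongest is T.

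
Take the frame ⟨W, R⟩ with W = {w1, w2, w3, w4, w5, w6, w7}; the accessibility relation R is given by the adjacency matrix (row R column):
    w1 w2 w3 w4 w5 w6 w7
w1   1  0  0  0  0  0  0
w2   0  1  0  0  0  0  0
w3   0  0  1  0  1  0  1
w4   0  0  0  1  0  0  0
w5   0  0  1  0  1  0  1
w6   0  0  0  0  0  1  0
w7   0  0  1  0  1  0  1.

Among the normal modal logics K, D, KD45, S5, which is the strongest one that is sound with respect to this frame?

Serial (axiom D): yes — every world has a successor (e.g. w1 R w1).
Euclidean (axiom 5): yes — any two successors of a common world are R-related.
Transitive (axiom 4): yes — every two-step R-path is closed by a direct edge.
Reflexive (axiom T): yes — every world is R-related to itself.
So F validates K, D, KD45, S5. The strongest is S5.

S5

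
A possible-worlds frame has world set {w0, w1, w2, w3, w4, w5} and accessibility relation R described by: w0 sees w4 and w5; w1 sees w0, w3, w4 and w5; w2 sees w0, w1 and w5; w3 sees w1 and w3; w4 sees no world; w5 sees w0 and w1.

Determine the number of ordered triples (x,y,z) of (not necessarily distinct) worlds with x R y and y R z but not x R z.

15

Enumerating: (w0,w5,w0), (w0,w5,w1), (w1,w3,w1), (w1,w5,w1), (w2,w0,w4), (w2,w1,w3), (w2,w1,w4), (w3,w1,w0), (w3,w1,w4), (w3,w1,w5), (w5,w0,w4), (w5,w0,w5), (w5,w1,w3), (w5,w1,w4), (w5,w1,w5).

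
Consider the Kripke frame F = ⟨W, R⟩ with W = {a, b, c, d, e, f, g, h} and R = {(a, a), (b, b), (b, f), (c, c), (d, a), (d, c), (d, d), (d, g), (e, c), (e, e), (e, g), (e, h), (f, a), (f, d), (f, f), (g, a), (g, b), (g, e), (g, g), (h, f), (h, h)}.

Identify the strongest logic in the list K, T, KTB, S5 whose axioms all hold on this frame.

Reflexive (axiom T): yes — every world is R-related to itself.
Symmetric (axiom B): no — b R f but not f R b.
Euclidean (axiom 5): no — d R a and d R c, but not a R c.
So F validates K, T; KTB would additionally require R to be symmetric. The strongest is T.

T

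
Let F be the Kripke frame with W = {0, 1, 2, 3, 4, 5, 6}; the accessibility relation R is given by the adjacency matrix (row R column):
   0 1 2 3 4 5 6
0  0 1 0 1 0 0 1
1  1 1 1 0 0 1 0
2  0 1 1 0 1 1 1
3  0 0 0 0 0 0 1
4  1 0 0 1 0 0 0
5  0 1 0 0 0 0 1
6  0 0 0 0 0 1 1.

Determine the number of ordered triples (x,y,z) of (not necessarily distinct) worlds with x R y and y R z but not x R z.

21

Enumerating: (0,1,0), (0,1,2), (0,1,5), (0,6,5), (1,0,3), (1,0,6), (1,2,4), (1,2,6), (1,5,6), (2,1,0), (2,4,0), (2,4,3), … and 9 more.
Total: 21.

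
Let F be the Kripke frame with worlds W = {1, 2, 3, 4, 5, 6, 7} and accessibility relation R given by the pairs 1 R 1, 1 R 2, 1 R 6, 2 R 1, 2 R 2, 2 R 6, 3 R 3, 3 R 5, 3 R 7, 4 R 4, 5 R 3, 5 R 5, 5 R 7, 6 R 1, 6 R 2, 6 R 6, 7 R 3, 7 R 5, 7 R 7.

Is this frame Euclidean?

Yes

Euclidean: yes — any two successors of a common world are R-related.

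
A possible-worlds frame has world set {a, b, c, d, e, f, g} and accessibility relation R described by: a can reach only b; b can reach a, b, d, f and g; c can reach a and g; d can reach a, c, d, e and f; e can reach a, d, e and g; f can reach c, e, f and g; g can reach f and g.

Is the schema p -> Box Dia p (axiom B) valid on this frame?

The schema B characterises exactly the symmetric frames.
Symmetric: no — b R d but not d R b.

No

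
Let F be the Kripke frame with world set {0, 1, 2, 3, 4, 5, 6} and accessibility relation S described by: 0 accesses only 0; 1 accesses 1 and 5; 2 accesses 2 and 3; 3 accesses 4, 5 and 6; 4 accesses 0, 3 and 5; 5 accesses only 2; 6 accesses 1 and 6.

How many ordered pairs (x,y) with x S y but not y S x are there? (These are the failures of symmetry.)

Enumerating: (1,5), (2,3), (3,5), (3,6), (4,0), (4,5), (5,2), (6,1).

8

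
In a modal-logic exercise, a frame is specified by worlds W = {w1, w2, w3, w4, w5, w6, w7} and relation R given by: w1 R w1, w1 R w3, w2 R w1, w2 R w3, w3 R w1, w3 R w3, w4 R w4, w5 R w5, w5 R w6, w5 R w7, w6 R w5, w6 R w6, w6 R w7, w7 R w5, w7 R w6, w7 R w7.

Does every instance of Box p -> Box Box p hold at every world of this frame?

Yes

The schema 4 characterises exactly the transitive frames.
Transitive: yes — every two-step R-path is closed by a direct edge.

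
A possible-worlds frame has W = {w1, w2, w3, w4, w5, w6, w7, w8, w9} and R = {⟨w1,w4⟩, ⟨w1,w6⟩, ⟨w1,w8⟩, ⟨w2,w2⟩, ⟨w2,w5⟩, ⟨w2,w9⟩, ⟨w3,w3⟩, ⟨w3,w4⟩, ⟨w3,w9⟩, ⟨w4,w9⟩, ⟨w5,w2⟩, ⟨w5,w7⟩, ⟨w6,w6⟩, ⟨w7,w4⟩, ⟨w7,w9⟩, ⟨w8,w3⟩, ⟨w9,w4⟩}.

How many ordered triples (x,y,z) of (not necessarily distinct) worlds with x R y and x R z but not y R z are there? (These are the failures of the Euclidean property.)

24

Enumerating: (w1,w4,w4), (w1,w4,w6), (w1,w4,w8), (w1,w6,w4), (w1,w6,w8), (w1,w8,w4), (w1,w8,w6), (w1,w8,w8), (w2,w5,w5), (w2,w5,w9), (w2,w9,w2), (w2,w9,w5), … and 12 more.
Total: 24.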